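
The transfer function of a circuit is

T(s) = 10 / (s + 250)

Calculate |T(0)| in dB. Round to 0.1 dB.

-28.0 dB

T(0) = 10 / 250 = 0.04
20 log₁₀(0.04) ≈ -27.96 dB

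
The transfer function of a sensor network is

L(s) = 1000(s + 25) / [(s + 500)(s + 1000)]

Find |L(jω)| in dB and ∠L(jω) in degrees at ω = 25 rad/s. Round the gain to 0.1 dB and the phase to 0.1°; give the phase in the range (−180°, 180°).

At s = jω = j25:
zero (s+25): 25 + j25 → |·| = √(25²+25²) = √1250 ≈ 35.355, ∠ = arctan(25/25) ≈ 45.00°
pole (s+500): 500 + j25 → |·| = √(500²+25²) = √250625 ≈ 500.62, ∠ = arctan(25/500) ≈ 2.86°
pole (s+1000): 1000 + j25 → |·| = √(1000²+25²) = √1000625 ≈ 1000.3, ∠ = arctan(25/1000) ≈ 1.43°
|L| = 1000 · 35.355 / 5.0077e+05 ≈ 0.070601
Gain = 20 log₁₀(0.070601) ≈ -23.02 dB
∠L = 45.00° − 4.29° = 40.71°

-23.0 dB, 40.7°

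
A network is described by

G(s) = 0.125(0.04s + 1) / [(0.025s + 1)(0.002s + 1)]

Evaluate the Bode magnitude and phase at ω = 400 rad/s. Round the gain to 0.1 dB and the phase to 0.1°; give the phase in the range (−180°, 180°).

At ω = 400 rad/s:
zero (1 + j400·0.04) = 1 + j16 → |·| ≈ 16.031, ∠ ≈ 86.42°
pole (1 + j400·0.025) = 1 + j10 → |·| ≈ 10.05, ∠ ≈ 84.29°
pole (1 + j400·0.002) = 1 + j0.8 → |·| ≈ 1.2806, ∠ ≈ 38.66°
|G| = 0.125 · 16.031 / (10.05 · 1.2806) ≈ 0.1557
Gain = 20 log₁₀(0.1557) ≈ -16.15 dB
∠G = (86.42°) − (84.29° + 38.66°) = -36.53°

-16.2 dB, -36.5°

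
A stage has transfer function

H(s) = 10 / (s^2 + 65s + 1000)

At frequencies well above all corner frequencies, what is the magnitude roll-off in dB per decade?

Each pole contributes −20 dB/decade at high frequency; each zero contributes +20 dB/decade.
Net: 0 zero(s) − 2 pole(s) → -40 dB/decade.

-40 dB/decade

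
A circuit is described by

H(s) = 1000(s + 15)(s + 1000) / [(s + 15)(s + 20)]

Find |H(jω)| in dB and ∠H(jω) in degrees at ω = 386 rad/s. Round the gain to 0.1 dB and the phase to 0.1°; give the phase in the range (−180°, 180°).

68.9 dB, -65.9°

At s = jω = j386:
zero (s+15): 15 + j386 → |·| = √(15²+386²) = √149221 ≈ 386.29, ∠ = arctan(386/15) ≈ 87.77°
zero (s+1000): 1000 + j386 → |·| = √(1000²+386²) = √1148996 ≈ 1071.9, ∠ = arctan(386/1000) ≈ 21.11°
pole (s+15): 15 + j386 → |·| = √(15²+386²) = √149221 ≈ 386.29, ∠ = arctan(386/15) ≈ 87.77°
pole (s+20): 20 + j386 → |·| = √(20²+386²) = √149396 ≈ 386.52, ∠ = arctan(386/20) ≈ 87.03°
|H| = 1000 · 4.1406e+05 / 1.4931e+05 ≈ 2773.2
Gain = 20 log₁₀(2773.2) ≈ 68.86 dB
∠H = 108.88° − 174.80° = -65.92°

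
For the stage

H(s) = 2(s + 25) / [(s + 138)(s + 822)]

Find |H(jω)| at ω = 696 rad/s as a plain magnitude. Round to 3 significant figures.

At s = jω = j696:
zero (s+25): 25 + j696 → |·| = √(25²+696²) = √485041 ≈ 696.45, ∠ = arctan(696/25) ≈ 87.94°
pole (s+138): 138 + j696 → |·| = √(138²+696²) = √503460 ≈ 709.55, ∠ = arctan(696/138) ≈ 78.79°
pole (s+822): 822 + j696 → |·| = √(822²+696²) = √1160100 ≈ 1077.1, ∠ = arctan(696/822) ≈ 40.26°
|H| = 2 · 696.45 / 7.6426e+05 ≈ 0.0018225

0.00182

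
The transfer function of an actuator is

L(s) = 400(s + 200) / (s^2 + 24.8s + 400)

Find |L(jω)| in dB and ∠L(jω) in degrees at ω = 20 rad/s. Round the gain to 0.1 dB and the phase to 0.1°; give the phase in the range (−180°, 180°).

44.2 dB, -84.3°

At s = jω = j20:
zero (s+200): 200 + j20 → |·| = √(200²+20²) = √40400 ≈ 201, ∠ = arctan(20/200) ≈ 5.71°
quadratic: (j20)² + 24.8·j20 + 400 = 0 + j496 → |·| ≈ 496, ∠ ≈ 90.00°
|L| = 400 · 201 / 496 ≈ 162.1
Gain = 20 log₁₀(162.1) ≈ 44.20 dB
∠L = 5.71° − 90.00° = -84.29°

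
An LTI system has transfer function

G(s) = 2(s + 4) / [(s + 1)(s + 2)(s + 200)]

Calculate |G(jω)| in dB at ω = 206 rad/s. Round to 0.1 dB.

At s = jω = j206:
zero (s+4): 4 + j206 → |·| = √(4²+206²) = √42452 ≈ 206.04, ∠ = arctan(206/4) ≈ 88.89°
pole (s+1): 1 + j206 → |·| = √(1²+206²) = √42437 ≈ 206, ∠ = arctan(206/1) ≈ 89.72°
pole (s+2): 2 + j206 → |·| = √(2²+206²) = √42440 ≈ 206.01, ∠ = arctan(206/2) ≈ 89.44°
pole (s+200): 200 + j206 → |·| = √(200²+206²) = √82436 ≈ 287.12, ∠ = arctan(206/200) ≈ 45.85°
|G| = 2 · 206.04 / 1.2185e+07 ≈ 3.3819e-05
Gain = 20 log₁₀(3.3819e-05) ≈ -89.42 dB

-89.4 dB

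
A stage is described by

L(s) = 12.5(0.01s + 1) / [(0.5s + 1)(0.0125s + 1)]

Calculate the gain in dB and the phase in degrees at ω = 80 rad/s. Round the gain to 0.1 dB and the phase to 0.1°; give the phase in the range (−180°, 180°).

At ω = 80 rad/s:
zero (1 + j80·0.01) = 1 + j0.8 → |·| ≈ 1.2806, ∠ ≈ 38.66°
pole (1 + j80·0.5) = 1 + j40 → |·| ≈ 40.012, ∠ ≈ 88.57°
pole (1 + j80·0.0125) = 1 + j1 → |·| ≈ 1.4142, ∠ ≈ 45.00°
|L| = 12.5 · 1.2806 / (40.012 · 1.4142) ≈ 0.28289
Gain = 20 log₁₀(0.28289) ≈ -10.97 dB
∠L = (38.66°) − (88.57° + 45.00°) = -94.91°

-11.0 dB, -94.9°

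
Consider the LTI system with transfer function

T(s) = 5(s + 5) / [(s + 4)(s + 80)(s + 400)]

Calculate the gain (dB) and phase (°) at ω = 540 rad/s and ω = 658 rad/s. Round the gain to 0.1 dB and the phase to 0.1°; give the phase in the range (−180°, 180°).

At s = jω = j540:
zero (s+5): 5 + j540 → |·| = √(5²+540²) = √291625 ≈ 540.02, ∠ = arctan(540/5) ≈ 89.47°
pole (s+4): 4 + j540 → |·| = √(4²+540²) = √291616 ≈ 540.01, ∠ = arctan(540/4) ≈ 89.58°
pole (s+80): 80 + j540 → |·| = √(80²+540²) = √298000 ≈ 545.89, ∠ = arctan(540/80) ≈ 81.57°
pole (s+400): 400 + j540 → |·| = √(400²+540²) = √451600 ≈ 672.01, ∠ = arctan(540/400) ≈ 53.47°
|T| = 5 · 540.02 / 1.981e+08 ≈ 1.363e-05
Gain = 20 log₁₀(1.363e-05) ≈ -97.31 dB
∠T = 89.47° − 224.62° = -135.15°

At s = jω = j658:
zero (s+5): 5 + j658 → |·| = √(5²+658²) = √432989 ≈ 658.02, ∠ = arctan(658/5) ≈ 89.56°
pole (s+4): 4 + j658 → |·| = √(4²+658²) = √432980 ≈ 658.01, ∠ = arctan(658/4) ≈ 89.65°
pole (s+80): 80 + j658 → |·| = √(80²+658²) = √439364 ≈ 662.85, ∠ = arctan(658/80) ≈ 83.07°
pole (s+400): 400 + j658 → |·| = √(400²+658²) = √592964 ≈ 770.04, ∠ = arctan(658/400) ≈ 58.70°
|T| = 5 · 658.02 / 3.3586e+08 ≈ 9.796e-06
Gain = 20 log₁₀(9.796e-06) ≈ -100.18 dB
∠T = 89.56° − 231.42° = -141.86°

ω = 540: -97.3 dB, -135.2°; ω = 658: -100.2 dB, -141.9°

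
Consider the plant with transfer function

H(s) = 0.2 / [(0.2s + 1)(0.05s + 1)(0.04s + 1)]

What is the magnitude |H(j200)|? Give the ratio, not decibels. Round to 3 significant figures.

6.17e-05

At ω = 200 rad/s:
pole (1 + j200·0.2) = 1 + j40 → |·| ≈ 40.012, ∠ ≈ 88.57°
pole (1 + j200·0.05) = 1 + j10 → |·| ≈ 10.05, ∠ ≈ 84.29°
pole (1 + j200·0.04) = 1 + j8 → |·| ≈ 8.0623, ∠ ≈ 82.87°
|H| = 0.2 · 1 / (40.012 · 10.05 · 8.0623) ≈ 6.169e-05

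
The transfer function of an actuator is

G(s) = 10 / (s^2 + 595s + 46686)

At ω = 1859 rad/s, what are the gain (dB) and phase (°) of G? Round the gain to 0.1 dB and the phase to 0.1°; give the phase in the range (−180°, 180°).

Substitute s = j1859:
Numerator: 10 = 10 + j0
Denominator: (j1859)^2 + 595(j1859) + 46686 = -3409195 + j1106105
|N| = √(10² + 0²) ≈ 10, ∠N ≈ 0.00°
|D| = √(3409195² + 1106105²) ≈ 3.5841e+06, ∠D ≈ 162.02°
|G| = 10 / 3.5841e+06 ≈ 2.7901e-06
Gain = 20 log₁₀(2.7901e-06) ≈ -111.09 dB
∠G = 0.00° − 162.02° = -162.02°

-111.1 dB, -162.0°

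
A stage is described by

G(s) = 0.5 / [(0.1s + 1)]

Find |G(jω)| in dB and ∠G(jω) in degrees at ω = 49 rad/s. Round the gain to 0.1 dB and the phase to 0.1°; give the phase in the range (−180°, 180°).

At ω = 49 rad/s:
pole (1 + j49·0.1) = 1 + j4.9 → |·| ≈ 5.001, ∠ ≈ 78.47°
|G| = 0.5 · 1 / (5.001) ≈ 0.09998
Gain = 20 log₁₀(0.09998) ≈ -20.00 dB
∠G = (0°) − (78.47°) = -78.47°

-20.0 dB, -78.5°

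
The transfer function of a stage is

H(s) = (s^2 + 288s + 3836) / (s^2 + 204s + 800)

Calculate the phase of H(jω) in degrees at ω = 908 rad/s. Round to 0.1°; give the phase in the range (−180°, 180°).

-5.0°

Substitute s = j908:
Numerator: (j908)^2 + 288(j908) + 3836 = -820628 + j261504
Denominator: (j908)^2 + 204(j908) + 800 = -823664 + j185232
|N| = √(820628² + 261504²) ≈ 8.6129e+05, ∠N ≈ 162.32°
|D| = √(823664² + 185232²) ≈ 8.4424e+05, ∠D ≈ 167.33°
∠H = 162.32° − 167.33° = -5.01°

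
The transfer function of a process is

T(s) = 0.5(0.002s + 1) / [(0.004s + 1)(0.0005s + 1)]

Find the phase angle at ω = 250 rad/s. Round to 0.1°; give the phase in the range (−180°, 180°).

-25.6°

At ω = 250 rad/s:
zero (1 + j250·0.002) = 1 + j0.5 → |·| ≈ 1.118, ∠ ≈ 26.57°
pole (1 + j250·0.004) = 1 + j1 → |·| ≈ 1.4142, ∠ ≈ 45.00°
pole (1 + j250·0.0005) = 1 + j0.125 → |·| ≈ 1.0078, ∠ ≈ 7.13°
∠T = (26.57°) − (45.00° + 7.13°) = -25.56°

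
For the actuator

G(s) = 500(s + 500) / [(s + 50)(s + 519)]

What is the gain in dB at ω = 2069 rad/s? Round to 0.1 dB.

-12.4 dB

At s = jω = j2069:
zero (s+500): 500 + j2069 → |·| = √(500²+2069²) = √4530761 ≈ 2128.6, ∠ = arctan(2069/500) ≈ 76.41°
pole (s+50): 50 + j2069 → |·| = √(50²+2069²) = √4283261 ≈ 2069.6, ∠ = arctan(2069/50) ≈ 88.62°
pole (s+519): 519 + j2069 → |·| = √(519²+2069²) = √4550122 ≈ 2133.1, ∠ = arctan(2069/519) ≈ 75.92°
|G| = 500 · 2128.6 / 4.4147e+06 ≈ 0.24108
Gain = 20 log₁₀(0.24108) ≈ -12.36 dB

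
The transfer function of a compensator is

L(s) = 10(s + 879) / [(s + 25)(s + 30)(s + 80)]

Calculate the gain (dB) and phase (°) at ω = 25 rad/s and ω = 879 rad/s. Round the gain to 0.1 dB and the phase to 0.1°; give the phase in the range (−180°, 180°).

At s = jω = j25:
zero (s+879): 879 + j25 → |·| = √(879²+25²) = √773266 ≈ 879.36, ∠ = arctan(25/879) ≈ 1.63°
pole (s+25): 25 + j25 → |·| = √(25²+25²) = √1250 ≈ 35.355, ∠ = arctan(25/25) ≈ 45.00°
pole (s+30): 30 + j25 → |·| = √(30²+25²) = √1525 ≈ 39.051, ∠ = arctan(25/30) ≈ 39.81°
pole (s+80): 80 + j25 → |·| = √(80²+25²) = √7025 ≈ 83.815, ∠ = arctan(25/80) ≈ 17.35°
|L| = 10 · 879.36 / 1.1572e+05 ≈ 0.07599
Gain = 20 log₁₀(0.07599) ≈ -22.38 dB
∠L = 1.63° − 102.16° = -100.53°

At s = jω = j879:
zero (s+879): 879 + j879 → |·| = √(879²+879²) = √1545282 ≈ 1243.1, ∠ = arctan(879/879) ≈ 45.00°
pole (s+25): 25 + j879 → |·| = √(25²+879²) = √773266 ≈ 879.36, ∠ = arctan(879/25) ≈ 88.37°
pole (s+30): 30 + j879 → |·| = √(30²+879²) = √773541 ≈ 879.51, ∠ = arctan(879/30) ≈ 88.05°
pole (s+80): 80 + j879 → |·| = √(80²+879²) = √779041 ≈ 882.63, ∠ = arctan(879/80) ≈ 84.80°
|L| = 10 · 1243.1 / 6.8263e+08 ≈ 1.821e-05
Gain = 20 log₁₀(1.821e-05) ≈ -94.79 dB
∠L = 45.00° − 261.22° = -216.22° ≡ 143.78° (principal value)

ω = 25: -22.4 dB, -100.5°; ω = 879: -94.8 dB, 143.8°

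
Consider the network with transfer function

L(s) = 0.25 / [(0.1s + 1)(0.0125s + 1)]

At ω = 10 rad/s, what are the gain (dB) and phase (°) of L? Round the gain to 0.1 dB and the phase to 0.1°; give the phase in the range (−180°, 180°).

At ω = 10 rad/s:
pole (1 + j10·0.1) = 1 + j1 → |·| ≈ 1.4142, ∠ ≈ 45.00°
pole (1 + j10·0.0125) = 1 + j0.125 → |·| ≈ 1.0078, ∠ ≈ 7.13°
|L| = 0.25 · 1 / (1.4142 · 1.0078) ≈ 0.17541
Gain = 20 log₁₀(0.17541) ≈ -15.12 dB
∠L = (0°) − (45.00° + 7.13°) = -52.13°

-15.1 dB, -52.1°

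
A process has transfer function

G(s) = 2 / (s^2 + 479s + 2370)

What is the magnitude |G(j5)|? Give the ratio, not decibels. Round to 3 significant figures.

0.000597

Substitute s = j5:
Numerator: 2 = 2 + j0
Denominator: (j5)^2 + 479(j5) + 2370 = 2345 + j2395
|N| = √(2² + 0²) ≈ 2, ∠N ≈ 0.00°
|D| = √(2345² + 2395²) ≈ 3351.9, ∠D ≈ 45.60°
|G| = 2 / 3351.9 ≈ 0.00059668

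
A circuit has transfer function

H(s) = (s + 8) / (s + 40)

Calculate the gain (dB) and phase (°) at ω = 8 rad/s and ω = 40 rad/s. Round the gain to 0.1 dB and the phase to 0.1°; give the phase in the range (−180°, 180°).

Substitute s = j8:
Numerator: (j8) + 8 = 8 + j8
Denominator: (j8) + 40 = 40 + j8
|N| = √(8² + 8²) ≈ 11.314, ∠N ≈ 45.00°
|D| = √(40² + 8²) ≈ 40.792, ∠D ≈ 11.31°
|H| = 11.314 / 40.792 ≈ 0.27736
Gain = 20 log₁₀(0.27736) ≈ -11.14 dB
∠H = 45.00° − 11.31° = 33.69°

Substitute s = j40:
Numerator: (j40) + 8 = 8 + j40
Denominator: (j40) + 40 = 40 + j40
|N| = √(8² + 40²) ≈ 40.792, ∠N ≈ 78.69°
|D| = √(40² + 40²) ≈ 56.569, ∠D ≈ 45.00°
|H| = 40.792 / 56.569 ≈ 0.7211
Gain = 20 log₁₀(0.7211) ≈ -2.84 dB
∠H = 78.69° − 45.00° = 33.69°

ω = 8: -11.1 dB, 33.7°; ω = 40: -2.8 dB, 33.7°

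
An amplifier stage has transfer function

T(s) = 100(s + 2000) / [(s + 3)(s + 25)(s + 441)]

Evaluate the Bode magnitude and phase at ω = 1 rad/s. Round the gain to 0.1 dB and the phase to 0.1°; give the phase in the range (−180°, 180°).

15.2 dB, -20.8°

At s = jω = j1:
zero (s+2000): 2000 + j1 → |·| = √(2000²+1²) = √4000001 ≈ 2000, ∠ = arctan(1/2000) ≈ 0.03°
pole (s+3): 3 + j1 → |·| = √(3²+1²) = √10 ≈ 3.1623, ∠ = arctan(1/3) ≈ 18.43°
pole (s+25): 25 + j1 → |·| = √(25²+1²) = √626 ≈ 25.02, ∠ = arctan(1/25) ≈ 2.29°
pole (s+441): 441 + j1 → |·| = √(441²+1²) = √194482 ≈ 441, ∠ = arctan(1/441) ≈ 0.13°
|T| = 100 · 2000 / 34892 ≈ 5.732
Gain = 20 log₁₀(5.732) ≈ 15.17 dB
∠T = 0.03° − 20.85° = -20.82°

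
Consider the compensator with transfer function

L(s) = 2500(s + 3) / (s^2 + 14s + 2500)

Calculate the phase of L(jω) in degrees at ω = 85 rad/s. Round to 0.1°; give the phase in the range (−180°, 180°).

-77.9°

At s = jω = j85:
zero (s+3): 3 + j85 → |·| = √(3²+85²) = √7234 ≈ 85.053, ∠ = arctan(85/3) ≈ 87.98°
quadratic: (j85)² + 14·j85 + 2500 = -4725 + j1190 → |·| ≈ 4872.5, ∠ ≈ 165.86°
∠L = 87.98° − 165.86° = -77.88°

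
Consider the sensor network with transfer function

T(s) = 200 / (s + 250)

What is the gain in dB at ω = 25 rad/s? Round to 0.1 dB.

-2.0 dB

Substitute s = j25:
Numerator: 200 = 200 + j0
Denominator: (j25) + 250 = 250 + j25
|N| = √(200² + 0²) ≈ 200, ∠N ≈ 0.00°
|D| = √(250² + 25²) ≈ 251.25, ∠D ≈ 5.71°
|T| = 200 / 251.25 ≈ 0.79602
Gain = 20 log₁₀(0.79602) ≈ -1.98 dB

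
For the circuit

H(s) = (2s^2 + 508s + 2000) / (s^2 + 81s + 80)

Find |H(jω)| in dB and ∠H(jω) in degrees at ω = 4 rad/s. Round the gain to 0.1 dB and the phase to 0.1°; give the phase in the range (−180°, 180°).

Substitute s = j4:
Numerator: 2(j4)^2 + 508(j4) + 2000 = 1968 + j2032
Denominator: (j4)^2 + 81(j4) + 80 = 64 + j324
|N| = √(1968² + 2032²) ≈ 2828.8, ∠N ≈ 45.92°
|D| = √(64² + 324²) ≈ 330.26, ∠D ≈ 78.83°
|H| = 2828.8 / 330.26 ≈ 8.5654
Gain = 20 log₁₀(8.5654) ≈ 18.65 dB
∠H = 45.92° − 78.83° = -32.91°

18.7 dB, -32.9°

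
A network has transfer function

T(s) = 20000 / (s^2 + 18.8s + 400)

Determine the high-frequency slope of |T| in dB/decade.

Each pole contributes −20 dB/decade at high frequency; each zero contributes +20 dB/decade.
Net: 0 zero(s) − 2 pole(s) → -40 dB/decade.

-40 dB/decade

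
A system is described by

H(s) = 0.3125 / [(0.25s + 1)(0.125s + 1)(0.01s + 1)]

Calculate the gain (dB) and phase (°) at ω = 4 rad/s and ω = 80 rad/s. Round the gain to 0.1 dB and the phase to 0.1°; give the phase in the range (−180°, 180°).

ω = 4: -14.1 dB, -73.9°; ω = 80: -58.3 dB, 149.9°

At ω = 4 rad/s:
pole (1 + j4·0.25) = 1 + j1 → |·| ≈ 1.4142, ∠ ≈ 45.00°
pole (1 + j4·0.125) = 1 + j0.5 → |·| ≈ 1.118, ∠ ≈ 26.57°
pole (1 + j4·0.01) = 1 + j0.04 → |·| ≈ 1.0008, ∠ ≈ 2.29°
|H| = 0.3125 · 1 / (1.4142 · 1.118 · 1.0008) ≈ 0.19749
Gain = 20 log₁₀(0.19749) ≈ -14.09 dB
∠H = (0°) − (45.00° + 26.57° + 2.29°) = -73.86°

At ω = 80 rad/s:
pole (1 + j80·0.25) = 1 + j20 → |·| ≈ 20.025, ∠ ≈ 87.14°
pole (1 + j80·0.125) = 1 + j10 → |·| ≈ 10.05, ∠ ≈ 84.29°
pole (1 + j80·0.01) = 1 + j0.8 → |·| ≈ 1.2806, ∠ ≈ 38.66°
|H| = 0.3125 · 1 / (20.025 · 10.05 · 1.2806) ≈ 0.0012125
Gain = 20 log₁₀(0.0012125) ≈ -58.33 dB
∠H = (0°) − (87.14° + 84.29° + 38.66°) = -210.09° ≡ 149.91° (principal value)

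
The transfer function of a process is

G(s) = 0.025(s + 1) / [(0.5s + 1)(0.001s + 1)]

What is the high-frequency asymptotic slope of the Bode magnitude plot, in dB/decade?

-20 dB/decade

Each pole contributes −20 dB/decade at high frequency; each zero contributes +20 dB/decade.
Net: 1 zero(s) − 2 pole(s) → -20 dB/decade.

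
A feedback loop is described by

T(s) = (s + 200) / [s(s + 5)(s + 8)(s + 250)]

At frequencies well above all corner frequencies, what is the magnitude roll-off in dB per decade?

-60 dB/decade

Each pole contributes −20 dB/decade at high frequency; each zero contributes +20 dB/decade.
Net: 1 zero(s) − 4 pole(s) → -60 dB/decade.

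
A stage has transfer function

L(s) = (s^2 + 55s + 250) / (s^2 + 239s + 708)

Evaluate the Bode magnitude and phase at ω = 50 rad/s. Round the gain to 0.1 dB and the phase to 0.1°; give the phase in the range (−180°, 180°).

Substitute s = j50:
Numerator: (j50)^2 + 55(j50) + 250 = -2250 + j2750
Denominator: (j50)^2 + 239(j50) + 708 = -1792 + j11950
|N| = √(2250² + 2750²) ≈ 3553.2, ∠N ≈ 129.29°
|D| = √(1792² + 11950²) ≈ 12084, ∠D ≈ 98.53°
|L| = 3553.2 / 12084 ≈ 0.29404
Gain = 20 log₁₀(0.29404) ≈ -10.63 dB
∠L = 129.29° − 98.53° = 30.76°

-10.6 dB, 30.8°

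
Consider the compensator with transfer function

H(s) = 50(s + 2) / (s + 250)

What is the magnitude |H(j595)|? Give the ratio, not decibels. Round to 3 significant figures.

46.1

At s = jω = j595:
zero (s+2): 2 + j595 → |·| = √(2²+595²) = √354029 ≈ 595, ∠ = arctan(595/2) ≈ 89.81°
pole (s+250): 250 + j595 → |·| = √(250²+595²) = √416525 ≈ 645.39, ∠ = arctan(595/250) ≈ 67.21°
|H| = 50 · 595 / 645.39 ≈ 46.096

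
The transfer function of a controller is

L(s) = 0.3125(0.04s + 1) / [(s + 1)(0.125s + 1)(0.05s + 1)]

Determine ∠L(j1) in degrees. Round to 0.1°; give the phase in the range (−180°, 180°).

At ω = 1 rad/s:
zero (1 + j1·0.04) = 1 + j0.04 → |·| ≈ 1.0008, ∠ ≈ 2.29°
pole (1 + j1·1) = 1 + j1 → |·| ≈ 1.4142, ∠ ≈ 45.00°
pole (1 + j1·0.125) = 1 + j0.125 → |·| ≈ 1.0078, ∠ ≈ 7.13°
pole (1 + j1·0.05) = 1 + j0.05 → |·| ≈ 1.0012, ∠ ≈ 2.86°
∠L = (2.29°) − (45.00° + 7.13° + 2.86°) = -52.70°

-52.7°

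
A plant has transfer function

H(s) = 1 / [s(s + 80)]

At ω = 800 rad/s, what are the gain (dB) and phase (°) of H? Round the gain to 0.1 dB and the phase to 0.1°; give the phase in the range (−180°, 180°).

At s = jω = j800:
pole (s+80): 80 + j800 → |·| = √(80²+800²) = √646400 ≈ 803.99, ∠ = arctan(800/80) ≈ 84.29°
pole at origin: |s| = 800, ∠ = 90.00° (in denominator)
|H| = 1 / 6.4319e+05 ≈ 1.5548e-06
Gain = 20 log₁₀(1.5548e-06) ≈ -116.17 dB
∠H = 0.00° − 174.29° = -174.29°

-116.2 dB, -174.3°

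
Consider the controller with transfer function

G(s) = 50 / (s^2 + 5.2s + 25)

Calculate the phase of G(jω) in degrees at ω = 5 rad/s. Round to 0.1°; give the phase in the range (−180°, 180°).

At s = jω = j5:
quadratic: (j5)² + 5.2·j5 + 25 = 0 + j26 → |·| ≈ 26, ∠ ≈ 90.00°
∠G = 0.00° − 90.00° = -90.00°

-90.0°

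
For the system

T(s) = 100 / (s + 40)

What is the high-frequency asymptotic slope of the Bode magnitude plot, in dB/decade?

Each pole contributes −20 dB/decade at high frequency; each zero contributes +20 dB/decade.
Net: 0 zero(s) − 1 pole(s) → -20 dB/decade.

-20 dB/decade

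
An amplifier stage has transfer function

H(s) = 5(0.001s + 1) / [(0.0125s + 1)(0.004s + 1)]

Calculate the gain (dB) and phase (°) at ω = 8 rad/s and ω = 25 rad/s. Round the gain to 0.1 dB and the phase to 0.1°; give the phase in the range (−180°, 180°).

ω = 8: 13.9 dB, -7.1°; ω = 25: 13.5 dB, -21.6°

At ω = 8 rad/s:
zero (1 + j8·0.001) = 1 + j0.008 → |·| ≈ 1, ∠ ≈ 0.46°
pole (1 + j8·0.0125) = 1 + j0.1 → |·| ≈ 1.005, ∠ ≈ 5.71°
pole (1 + j8·0.004) = 1 + j0.032 → |·| ≈ 1.0005, ∠ ≈ 1.83°
|H| = 5 · 1 / (1.005 · 1.0005) ≈ 4.9726
Gain = 20 log₁₀(4.9726) ≈ 13.93 dB
∠H = (0.46°) − (5.71° + 1.83°) = -7.08°

At ω = 25 rad/s:
zero (1 + j25·0.001) = 1 + j0.025 → |·| ≈ 1.0003, ∠ ≈ 1.43°
pole (1 + j25·0.0125) = 1 + j0.3125 → |·| ≈ 1.0477, ∠ ≈ 17.35°
pole (1 + j25·0.004) = 1 + j0.1 → |·| ≈ 1.005, ∠ ≈ 5.71°
|H| = 5 · 1.0003 / (1.0477 · 1.005) ≈ 4.75
Gain = 20 log₁₀(4.75) ≈ 13.53 dB
∠H = (1.43°) − (17.35° + 5.71°) = -21.63°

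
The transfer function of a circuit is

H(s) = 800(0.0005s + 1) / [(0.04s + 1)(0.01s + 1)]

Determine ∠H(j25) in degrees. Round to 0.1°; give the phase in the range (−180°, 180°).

At ω = 25 rad/s:
zero (1 + j25·0.0005) = 1 + j0.0125 → |·| ≈ 1.0001, ∠ ≈ 0.72°
pole (1 + j25·0.04) = 1 + j1 → |·| ≈ 1.4142, ∠ ≈ 45.00°
pole (1 + j25·0.01) = 1 + j0.25 → |·| ≈ 1.0308, ∠ ≈ 14.04°
∠H = (0.72°) − (45.00° + 14.04°) = -58.32°

-58.3°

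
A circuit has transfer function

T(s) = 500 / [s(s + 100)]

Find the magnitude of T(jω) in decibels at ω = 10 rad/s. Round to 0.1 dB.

-6.1 dB

At s = jω = j10:
pole (s+100): 100 + j10 → |·| = √(100²+10²) = √10100 ≈ 100.5, ∠ = arctan(10/100) ≈ 5.71°
pole at origin: |s| = 10, ∠ = 90.00° (in denominator)
|T| = 500 / 1005 ≈ 0.49751
Gain = 20 log₁₀(0.49751) ≈ -6.06 dB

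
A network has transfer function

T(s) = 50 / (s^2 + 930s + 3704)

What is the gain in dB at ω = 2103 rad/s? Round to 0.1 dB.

-99.7 dB

Substitute s = j2103:
Numerator: 50 = 50 + j0
Denominator: (j2103)^2 + 930(j2103) + 3704 = -4418905 + j1955790
|N| = √(50² + 0²) ≈ 50, ∠N ≈ 0.00°
|D| = √(4418905² + 1955790²) ≈ 4.8324e+06, ∠D ≈ 156.13°
|T| = 50 / 4.8324e+06 ≈ 1.0347e-05
Gain = 20 log₁₀(1.0347e-05) ≈ -99.70 dB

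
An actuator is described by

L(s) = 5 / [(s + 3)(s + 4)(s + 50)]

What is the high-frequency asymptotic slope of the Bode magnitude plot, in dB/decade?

Each pole contributes −20 dB/decade at high frequency; each zero contributes +20 dB/decade.
Net: 0 zero(s) − 3 pole(s) → -60 dB/decade.

-60 dB/decade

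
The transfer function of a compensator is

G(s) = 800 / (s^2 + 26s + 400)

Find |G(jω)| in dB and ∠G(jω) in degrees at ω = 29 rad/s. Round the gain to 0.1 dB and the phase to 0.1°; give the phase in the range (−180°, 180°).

At s = jω = j29:
quadratic: (j29)² + 26·j29 + 400 = -441 + j754 → |·| ≈ 873.5, ∠ ≈ 120.32°
|G| = 800 / 873.5 ≈ 0.91586
Gain = 20 log₁₀(0.91586) ≈ -0.76 dB
∠G = 0.00° − 120.32° = -120.32°

-0.8 dB, -120.3°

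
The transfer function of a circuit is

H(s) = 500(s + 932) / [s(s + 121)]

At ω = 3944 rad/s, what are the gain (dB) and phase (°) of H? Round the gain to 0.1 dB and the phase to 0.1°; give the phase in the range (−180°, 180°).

-17.7 dB, -101.5°

At s = jω = j3944:
zero (s+932): 932 + j3944 → |·| = √(932²+3944²) = √16423760 ≈ 4052.6, ∠ = arctan(3944/932) ≈ 76.70°
pole (s+121): 121 + j3944 → |·| = √(121²+3944²) = √15569777 ≈ 3945.9, ∠ = arctan(3944/121) ≈ 88.24°
pole at origin: |s| = 3944, ∠ = 90.00° (in denominator)
|H| = 500 · 4052.6 / 1.5563e+07 ≈ 0.1302
Gain = 20 log₁₀(0.1302) ≈ -17.71 dB
∠H = 76.70° − 178.24° = -101.54°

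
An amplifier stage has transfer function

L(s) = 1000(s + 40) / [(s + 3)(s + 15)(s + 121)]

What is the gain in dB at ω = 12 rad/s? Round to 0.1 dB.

3.2 dB

At s = jω = j12:
zero (s+40): 40 + j12 → |·| = √(40²+12²) = √1744 ≈ 41.761, ∠ = arctan(12/40) ≈ 16.70°
pole (s+3): 3 + j12 → |·| = √(3²+12²) = √153 ≈ 12.369, ∠ = arctan(12/3) ≈ 75.96°
pole (s+15): 15 + j12 → |·| = √(15²+12²) = √369 ≈ 19.209, ∠ = arctan(12/15) ≈ 38.66°
pole (s+121): 121 + j12 → |·| = √(121²+12²) = √14785 ≈ 121.59, ∠ = arctan(12/121) ≈ 5.66°
|L| = 1000 · 41.761 / 28889 ≈ 1.4456
Gain = 20 log₁₀(1.4456) ≈ 3.20 dB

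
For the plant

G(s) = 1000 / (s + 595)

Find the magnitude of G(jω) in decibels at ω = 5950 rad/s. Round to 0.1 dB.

Substitute s = j5950:
Numerator: 1000 = 1000 + j0
Denominator: (j5950) + 595 = 595 + j5950
|N| = √(1000² + 0²) ≈ 1000, ∠N ≈ 0.00°
|D| = √(595² + 5950²) ≈ 5979.7, ∠D ≈ 84.29°
|G| = 1000 / 5979.7 ≈ 0.16723
Gain = 20 log₁₀(0.16723) ≈ -15.53 dB

-15.5 dB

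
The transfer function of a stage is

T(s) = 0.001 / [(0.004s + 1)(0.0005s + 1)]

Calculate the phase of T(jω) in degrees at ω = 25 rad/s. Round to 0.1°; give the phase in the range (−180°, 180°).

At ω = 25 rad/s:
pole (1 + j25·0.004) = 1 + j0.1 → |·| ≈ 1.005, ∠ ≈ 5.71°
pole (1 + j25·0.0005) = 1 + j0.0125 → |·| ≈ 1.0001, ∠ ≈ 0.72°
∠T = (0°) − (5.71° + 0.72°) = -6.43°

-6.4°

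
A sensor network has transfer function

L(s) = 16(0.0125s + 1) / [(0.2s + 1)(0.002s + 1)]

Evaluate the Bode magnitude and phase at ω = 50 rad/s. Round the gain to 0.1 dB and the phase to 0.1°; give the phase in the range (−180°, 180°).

At ω = 50 rad/s:
zero (1 + j50·0.0125) = 1 + j0.625 → |·| ≈ 1.1792, ∠ ≈ 32.01°
pole (1 + j50·0.2) = 1 + j10 → |·| ≈ 10.05, ∠ ≈ 84.29°
pole (1 + j50·0.002) = 1 + j0.1 → |·| ≈ 1.005, ∠ ≈ 5.71°
|L| = 16 · 1.1792 / (10.05 · 1.005) ≈ 1.868
Gain = 20 log₁₀(1.868) ≈ 5.43 dB
∠L = (32.01°) − (84.29° + 5.71°) = -57.99°

5.4 dB, -58.0°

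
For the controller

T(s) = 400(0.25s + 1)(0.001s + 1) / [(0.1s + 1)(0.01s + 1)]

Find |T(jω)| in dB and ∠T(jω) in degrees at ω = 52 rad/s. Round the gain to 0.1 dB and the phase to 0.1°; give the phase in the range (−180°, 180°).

At ω = 52 rad/s:
zero (1 + j52·0.25) = 1 + j13 → |·| ≈ 13.038, ∠ ≈ 85.60°
zero (1 + j52·0.001) = 1 + j0.052 → |·| ≈ 1.0014, ∠ ≈ 2.98°
pole (1 + j52·0.1) = 1 + j5.2 → |·| ≈ 5.2953, ∠ ≈ 79.11°
pole (1 + j52·0.01) = 1 + j0.52 → |·| ≈ 1.1271, ∠ ≈ 27.47°
|T| = 400 · 13.038 · 1.0014 / (5.2953 · 1.1271) ≈ 875.04
Gain = 20 log₁₀(875.04) ≈ 58.84 dB
∠T = (85.60° + 2.98°) − (79.11° + 27.47°) = -18.00°

58.8 dB, -18.0°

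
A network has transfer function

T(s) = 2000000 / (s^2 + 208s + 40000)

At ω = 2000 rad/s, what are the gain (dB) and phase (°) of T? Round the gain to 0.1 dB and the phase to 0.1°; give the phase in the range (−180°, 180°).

-6.0 dB, -174.0°

At s = jω = j2000:
quadratic: (j2000)² + 208·j2000 + 40000 = -3960000 + j416000 → |·| ≈ 3.9818e+06, ∠ ≈ 174.00°
|T| = 2000000 / 3.9818e+06 ≈ 0.50229
Gain = 20 log₁₀(0.50229) ≈ -5.98 dB
∠T = 0.00° − 174.00° = -174.00°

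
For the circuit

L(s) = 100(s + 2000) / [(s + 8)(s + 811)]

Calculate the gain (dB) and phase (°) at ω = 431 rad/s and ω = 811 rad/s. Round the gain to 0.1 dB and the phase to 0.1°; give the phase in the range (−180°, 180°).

At s = jω = j431:
zero (s+2000): 2000 + j431 → |·| = √(2000²+431²) = √4185761 ≈ 2045.9, ∠ = arctan(431/2000) ≈ 12.16°
pole (s+8): 8 + j431 → |·| = √(8²+431²) = √185825 ≈ 431.07, ∠ = arctan(431/8) ≈ 88.94°
pole (s+811): 811 + j431 → |·| = √(811²+431²) = √843482 ≈ 918.41, ∠ = arctan(431/811) ≈ 27.99°
|L| = 100 · 2045.9 / 3.959e+05 ≈ 0.51677
Gain = 20 log₁₀(0.51677) ≈ -5.73 dB
∠L = 12.16° − 116.93° = -104.77°

At s = jω = j811:
zero (s+2000): 2000 + j811 → |·| = √(2000²+811²) = √4657721 ≈ 2158.2, ∠ = arctan(811/2000) ≈ 22.07°
pole (s+8): 8 + j811 → |·| = √(8²+811²) = √657785 ≈ 811.04, ∠ = arctan(811/8) ≈ 89.43°
pole (s+811): 811 + j811 → |·| = √(811²+811²) = √1315442 ≈ 1146.9, ∠ = arctan(811/811) ≈ 45.00°
|L| = 100 · 2158.2 / 9.3018e+05 ≈ 0.23202
Gain = 20 log₁₀(0.23202) ≈ -12.69 dB
∠L = 22.07° − 134.43° = -112.36°

ω = 431: -5.7 dB, -104.8°; ω = 811: -12.7 dB, -112.4°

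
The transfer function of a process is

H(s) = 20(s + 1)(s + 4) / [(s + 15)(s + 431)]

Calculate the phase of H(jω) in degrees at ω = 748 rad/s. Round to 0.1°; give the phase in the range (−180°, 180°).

At s = jω = j748:
zero (s+1): 1 + j748 → |·| = √(1²+748²) = √559505 ≈ 748, ∠ = arctan(748/1) ≈ 89.92°
zero (s+4): 4 + j748 → |·| = √(4²+748²) = √559520 ≈ 748.01, ∠ = arctan(748/4) ≈ 89.69°
pole (s+15): 15 + j748 → |·| = √(15²+748²) = √559729 ≈ 748.15, ∠ = arctan(748/15) ≈ 88.85°
pole (s+431): 431 + j748 → |·| = √(431²+748²) = √745265 ≈ 863.29, ∠ = arctan(748/431) ≈ 60.05°
∠H = 179.61° − 148.90° = 30.71°

30.7°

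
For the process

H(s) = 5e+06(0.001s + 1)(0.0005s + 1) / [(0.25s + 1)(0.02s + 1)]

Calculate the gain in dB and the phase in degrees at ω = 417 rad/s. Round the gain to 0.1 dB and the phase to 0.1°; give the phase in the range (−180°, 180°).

At ω = 417 rad/s:
zero (1 + j417·0.001) = 1 + j0.417 → |·| ≈ 1.0835, ∠ ≈ 22.64°
zero (1 + j417·0.0005) = 1 + j0.2085 → |·| ≈ 1.0215, ∠ ≈ 11.78°
pole (1 + j417·0.25) = 1 + j104.25 → |·| ≈ 104.25, ∠ ≈ 89.45°
pole (1 + j417·0.02) = 1 + j8.34 → |·| ≈ 8.3997, ∠ ≈ 83.16°
|H| = 5e+06 · 1.0835 · 1.0215 / (104.25 · 8.3997) ≈ 6319.7
Gain = 20 log₁₀(6319.7) ≈ 76.01 dB
∠H = (22.64° + 11.78°) − (89.45° + 83.16°) = -138.19°

76.0 dB, -138.2°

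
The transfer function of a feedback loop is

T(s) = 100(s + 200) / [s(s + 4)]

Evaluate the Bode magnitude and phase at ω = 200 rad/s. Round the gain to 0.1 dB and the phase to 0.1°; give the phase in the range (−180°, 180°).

At s = jω = j200:
zero (s+200): 200 + j200 → |·| = √(200²+200²) = √80000 ≈ 282.84, ∠ = arctan(200/200) ≈ 45.00°
pole (s+4): 4 + j200 → |·| = √(4²+200²) = √40016 ≈ 200.04, ∠ = arctan(200/4) ≈ 88.85°
pole at origin: |s| = 200, ∠ = 90.00° (in denominator)
|T| = 100 · 282.84 / 40008 ≈ 0.70696
Gain = 20 log₁₀(0.70696) ≈ -3.01 dB
∠T = 45.00° − 178.85° = -133.85°

-3.0 dB, -133.9°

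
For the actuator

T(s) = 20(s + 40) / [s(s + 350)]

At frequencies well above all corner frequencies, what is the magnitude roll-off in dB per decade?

-20 dB/decade

Each pole contributes −20 dB/decade at high frequency; each zero contributes +20 dB/decade.
Net: 1 zero(s) − 2 pole(s) → -20 dB/decade.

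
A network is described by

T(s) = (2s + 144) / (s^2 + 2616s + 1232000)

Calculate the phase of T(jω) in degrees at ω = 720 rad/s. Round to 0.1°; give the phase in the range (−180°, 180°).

15.0°

Substitute s = j720:
Numerator: 2(j720) + 144 = 144 + j1440
Denominator: (j720)^2 + 2616(j720) + 1232000 = 713600 + j1883520
|N| = √(144² + 1440²) ≈ 1447.2, ∠N ≈ 84.29°
|D| = √(713600² + 1883520²) ≈ 2.0142e+06, ∠D ≈ 69.25°
∠T = 84.29° − 69.25° = 15.04°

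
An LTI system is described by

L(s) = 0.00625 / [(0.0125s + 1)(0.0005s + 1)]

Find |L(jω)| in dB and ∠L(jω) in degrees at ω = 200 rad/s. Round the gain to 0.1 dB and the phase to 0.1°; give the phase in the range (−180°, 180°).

At ω = 200 rad/s:
pole (1 + j200·0.0125) = 1 + j2.5 → |·| ≈ 2.6926, ∠ ≈ 68.20°
pole (1 + j200·0.0005) = 1 + j0.1 → |·| ≈ 1.005, ∠ ≈ 5.71°
|L| = 0.00625 · 1 / (2.6926 · 1.005) ≈ 0.0023096
Gain = 20 log₁₀(0.0023096) ≈ -52.73 dB
∠L = (0°) − (68.20° + 5.71°) = -73.91°

-52.7 dB, -73.9°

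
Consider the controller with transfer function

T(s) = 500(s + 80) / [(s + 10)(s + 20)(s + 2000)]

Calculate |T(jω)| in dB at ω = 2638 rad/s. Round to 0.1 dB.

-84.8 dB

At s = jω = j2638:
zero (s+80): 80 + j2638 → |·| = √(80²+2638²) = √6965444 ≈ 2639.2, ∠ = arctan(2638/80) ≈ 88.26°
pole (s+10): 10 + j2638 → |·| = √(10²+2638²) = √6959144 ≈ 2638, ∠ = arctan(2638/10) ≈ 89.78°
pole (s+20): 20 + j2638 → |·| = √(20²+2638²) = √6959444 ≈ 2638.1, ∠ = arctan(2638/20) ≈ 89.57°
pole (s+2000): 2000 + j2638 → |·| = √(2000²+2638²) = √10959044 ≈ 3310.4, ∠ = arctan(2638/2000) ≈ 52.83°
|T| = 500 · 2639.2 / 2.3038e+10 ≈ 5.7279e-05
Gain = 20 log₁₀(5.7279e-05) ≈ -84.84 dB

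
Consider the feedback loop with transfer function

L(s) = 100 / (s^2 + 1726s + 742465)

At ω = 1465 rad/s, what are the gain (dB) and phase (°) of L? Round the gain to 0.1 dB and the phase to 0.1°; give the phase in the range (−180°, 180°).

-89.2 dB, -119.0°

Substitute s = j1465:
Numerator: 100 = 100 + j0
Denominator: (j1465)^2 + 1726(j1465) + 742465 = -1403760 + j2528590
|N| = √(100² + 0²) ≈ 100, ∠N ≈ 0.00°
|D| = √(1403760² + 2528590²) ≈ 2.8921e+06, ∠D ≈ 119.04°
|L| = 100 / 2.8921e+06 ≈ 3.4577e-05
Gain = 20 log₁₀(3.4577e-05) ≈ -89.22 dB
∠L = 0.00° − 119.04° = -119.04°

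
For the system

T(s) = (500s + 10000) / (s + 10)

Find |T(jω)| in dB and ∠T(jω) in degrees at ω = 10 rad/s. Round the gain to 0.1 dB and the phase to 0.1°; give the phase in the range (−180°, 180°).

58.0 dB, -18.4°

Substitute s = j10:
Numerator: 500(j10) + 10000 = 10000 + j5000
Denominator: (j10) + 10 = 10 + j10
|N| = √(10000² + 5000²) ≈ 11180, ∠N ≈ 26.57°
|D| = √(10² + 10²) ≈ 14.142, ∠D ≈ 45.00°
|T| = 11180 / 14.142 ≈ 790.55
Gain = 20 log₁₀(790.55) ≈ 57.96 dB
∠T = 26.57° − 45.00° = -18.43°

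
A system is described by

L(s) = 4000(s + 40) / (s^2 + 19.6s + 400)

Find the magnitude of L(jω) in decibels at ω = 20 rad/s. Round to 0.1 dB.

53.2 dB

At s = jω = j20:
zero (s+40): 40 + j20 → |·| = √(40²+20²) = √2000 ≈ 44.721, ∠ = arctan(20/40) ≈ 26.57°
quadratic: (j20)² + 19.6·j20 + 400 = 0 + j392 → |·| ≈ 392, ∠ ≈ 90.00°
|L| = 4000 · 44.721 / 392 ≈ 456.34
Gain = 20 log₁₀(456.34) ≈ 53.19 dB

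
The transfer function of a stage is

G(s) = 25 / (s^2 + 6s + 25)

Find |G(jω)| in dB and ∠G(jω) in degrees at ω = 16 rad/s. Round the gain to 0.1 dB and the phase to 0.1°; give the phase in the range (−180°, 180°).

-20.0 dB, -157.4°

At s = jω = j16:
quadratic: (j16)² + 6·j16 + 25 = -231 + j96 → |·| ≈ 250.15, ∠ ≈ 157.43°
|G| = 25 / 250.15 ≈ 0.09994
Gain = 20 log₁₀(0.09994) ≈ -20.01 dB
∠G = 0.00° − 157.43° = -157.43°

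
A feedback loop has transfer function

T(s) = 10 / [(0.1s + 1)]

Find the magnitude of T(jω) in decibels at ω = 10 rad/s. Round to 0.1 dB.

At ω = 10 rad/s:
pole (1 + j10·0.1) = 1 + j1 → |·| ≈ 1.4142, ∠ ≈ 45.00°
|T| = 10 · 1 / (1.4142) ≈ 7.0711
Gain = 20 log₁₀(7.0711) ≈ 16.99 dB

17.0 dB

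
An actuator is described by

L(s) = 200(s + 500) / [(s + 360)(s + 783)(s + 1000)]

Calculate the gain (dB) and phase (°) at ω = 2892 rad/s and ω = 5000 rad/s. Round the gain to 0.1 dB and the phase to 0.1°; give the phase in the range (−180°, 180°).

At s = jω = j2892:
zero (s+500): 500 + j2892 → |·| = √(500²+2892²) = √8613664 ≈ 2934.9, ∠ = arctan(2892/500) ≈ 80.19°
pole (s+360): 360 + j2892 → |·| = √(360²+2892²) = √8493264 ≈ 2914.3, ∠ = arctan(2892/360) ≈ 82.90°
pole (s+783): 783 + j2892 → |·| = √(783²+2892²) = √8976753 ≈ 2996.1, ∠ = arctan(2892/783) ≈ 74.85°
pole (s+1000): 1000 + j2892 → |·| = √(1000²+2892²) = √9363664 ≈ 3060, ∠ = arctan(2892/1000) ≈ 70.93°
|L| = 200 · 2934.9 / 2.6718e+10 ≈ 2.1969e-05
Gain = 20 log₁₀(2.1969e-05) ≈ -93.16 dB
∠L = 80.19° − 228.68° = -148.49°

At s = jω = j5000:
zero (s+500): 500 + j5000 → |·| = √(500²+5000²) = √25250000 ≈ 5024.9, ∠ = arctan(5000/500) ≈ 84.29°
pole (s+360): 360 + j5000 → |·| = √(360²+5000²) = √25129600 ≈ 5012.9, ∠ = arctan(5000/360) ≈ 85.88°
pole (s+783): 783 + j5000 → |·| = √(783²+5000²) = √25613089 ≈ 5060.9, ∠ = arctan(5000/783) ≈ 81.10°
pole (s+1000): 1000 + j5000 → |·| = √(1000²+5000²) = √26000000 ≈ 5099, ∠ = arctan(5000/1000) ≈ 78.69°
|L| = 200 · 5024.9 / 1.2936e+11 ≈ 7.7689e-06
Gain = 20 log₁₀(7.7689e-06) ≈ -102.19 dB
∠L = 84.29° − 245.67° = -161.38°

ω = 2892: -93.2 dB, -148.5°; ω = 5000: -102.2 dB, -161.4°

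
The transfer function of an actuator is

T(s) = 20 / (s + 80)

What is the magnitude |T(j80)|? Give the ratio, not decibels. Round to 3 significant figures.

At s = jω = j80:
pole (s+80): 80 + j80 → |·| = √(80²+80²) = √12800 ≈ 113.14, ∠ = arctan(80/80) ≈ 45.00°
|T| = 20 / 113.14 ≈ 0.17677

0.177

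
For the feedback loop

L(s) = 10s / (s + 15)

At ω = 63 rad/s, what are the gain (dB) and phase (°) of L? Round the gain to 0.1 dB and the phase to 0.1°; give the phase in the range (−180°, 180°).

At s = jω = j63:
zero at origin: s = j63 → |·| = 63, ∠ = 90.00°
pole (s+15): 15 + j63 → |·| = √(15²+63²) = √4194 ≈ 64.761, ∠ = arctan(63/15) ≈ 76.61°
|L| = 10 · 63 / 64.761 ≈ 9.7281
Gain = 20 log₁₀(9.7281) ≈ 19.76 dB
∠L = 90.00° − 76.61° = 13.39°

19.8 dB, 13.4°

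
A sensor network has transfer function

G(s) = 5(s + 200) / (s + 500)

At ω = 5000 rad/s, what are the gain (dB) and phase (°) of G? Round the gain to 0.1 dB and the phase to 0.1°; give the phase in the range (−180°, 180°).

At s = jω = j5000:
zero (s+200): 200 + j5000 → |·| = √(200²+5000²) = √25040000 ≈ 5004, ∠ = arctan(5000/200) ≈ 87.71°
pole (s+500): 500 + j5000 → |·| = √(500²+5000²) = √25250000 ≈ 5024.9, ∠ = arctan(5000/500) ≈ 84.29°
|G| = 5 · 5004 / 5024.9 ≈ 4.9792
Gain = 20 log₁₀(4.9792) ≈ 13.94 dB
∠G = 87.71° − 84.29° = 3.42°

13.9 dB, 3.4°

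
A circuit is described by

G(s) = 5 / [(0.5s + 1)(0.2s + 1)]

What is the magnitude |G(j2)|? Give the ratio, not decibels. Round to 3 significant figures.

At ω = 2 rad/s:
pole (1 + j2·0.5) = 1 + j1 → |·| ≈ 1.4142, ∠ ≈ 45.00°
pole (1 + j2·0.2) = 1 + j0.4 → |·| ≈ 1.077, ∠ ≈ 21.80°
|G| = 5 · 1 / (1.4142 · 1.077) ≈ 3.2828

3.28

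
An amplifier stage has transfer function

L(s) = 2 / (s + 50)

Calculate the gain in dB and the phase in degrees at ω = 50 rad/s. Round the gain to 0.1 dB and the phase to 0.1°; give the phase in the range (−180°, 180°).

Substitute s = j50:
Numerator: 2 = 2 + j0
Denominator: (j50) + 50 = 50 + j50
|N| = √(2² + 0²) ≈ 2, ∠N ≈ 0.00°
|D| = √(50² + 50²) ≈ 70.711, ∠D ≈ 45.00°
|L| = 2 / 70.711 ≈ 0.028284
Gain = 20 log₁₀(0.028284) ≈ -30.97 dB
∠L = 0.00° − 45.00° = -45.00°

-31.0 dB, -45.0°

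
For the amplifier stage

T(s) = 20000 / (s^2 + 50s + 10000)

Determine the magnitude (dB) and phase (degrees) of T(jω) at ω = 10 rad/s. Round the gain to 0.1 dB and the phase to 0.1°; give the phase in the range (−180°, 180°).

6.1 dB, -2.9°

At s = jω = j10:
quadratic: (j10)² + 50·j10 + 10000 = 9900 + j500 → |·| ≈ 9912.6, ∠ ≈ 2.89°
|T| = 20000 / 9912.6 ≈ 2.0176
Gain = 20 log₁₀(2.0176) ≈ 6.10 dB
∠T = 0.00° − 2.89° = -2.89°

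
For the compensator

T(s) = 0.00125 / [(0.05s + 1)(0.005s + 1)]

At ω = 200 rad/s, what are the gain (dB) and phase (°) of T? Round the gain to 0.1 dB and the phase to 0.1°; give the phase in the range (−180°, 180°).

At ω = 200 rad/s:
pole (1 + j200·0.05) = 1 + j10 → |·| ≈ 10.05, ∠ ≈ 84.29°
pole (1 + j200·0.005) = 1 + j1 → |·| ≈ 1.4142, ∠ ≈ 45.00°
|T| = 0.00125 · 1 / (10.05 · 1.4142) ≈ 8.7949e-05
Gain = 20 log₁₀(8.7949e-05) ≈ -81.12 dB
∠T = (0°) − (84.29° + 45.00°) = -129.29°

-81.1 dB, -129.3°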